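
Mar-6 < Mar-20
True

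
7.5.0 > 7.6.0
False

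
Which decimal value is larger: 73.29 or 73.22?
73.29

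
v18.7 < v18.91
True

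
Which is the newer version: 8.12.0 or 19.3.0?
19.3.0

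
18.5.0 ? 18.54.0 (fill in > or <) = <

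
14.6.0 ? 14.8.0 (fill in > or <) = <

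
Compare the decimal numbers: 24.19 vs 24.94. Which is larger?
24.94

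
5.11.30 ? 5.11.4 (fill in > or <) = >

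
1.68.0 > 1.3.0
True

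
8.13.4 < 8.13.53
True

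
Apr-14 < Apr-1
False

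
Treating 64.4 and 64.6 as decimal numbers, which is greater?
64.6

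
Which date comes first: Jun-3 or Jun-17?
Jun-3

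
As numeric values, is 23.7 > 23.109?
True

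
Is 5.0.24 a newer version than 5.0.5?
Yes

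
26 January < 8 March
True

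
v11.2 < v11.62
True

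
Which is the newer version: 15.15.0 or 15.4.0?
15.15.0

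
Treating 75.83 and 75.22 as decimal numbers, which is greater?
75.83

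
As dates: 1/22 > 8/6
False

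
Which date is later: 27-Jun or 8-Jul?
8-Jul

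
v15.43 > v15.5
True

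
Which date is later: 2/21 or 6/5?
6/5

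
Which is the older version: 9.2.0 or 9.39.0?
9.2.0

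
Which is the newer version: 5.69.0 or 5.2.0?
5.69.0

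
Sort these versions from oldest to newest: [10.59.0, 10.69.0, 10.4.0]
[10.4.0, 10.59.0, 10.69.0]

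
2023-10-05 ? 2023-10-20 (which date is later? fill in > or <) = <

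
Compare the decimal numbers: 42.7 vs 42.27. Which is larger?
42.7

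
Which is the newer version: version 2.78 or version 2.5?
version 2.78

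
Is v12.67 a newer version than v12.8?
Yes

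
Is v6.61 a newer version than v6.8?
Yes. Version numbers are compared segment by segment as integers, not as decimals: minor version 61 > 8, so v6.61 > v6.8 (even though the decimal 6.61 < 6.8).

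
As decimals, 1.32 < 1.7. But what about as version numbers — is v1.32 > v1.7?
True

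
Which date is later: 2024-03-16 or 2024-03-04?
2024-03-16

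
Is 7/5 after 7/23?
No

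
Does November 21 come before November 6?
No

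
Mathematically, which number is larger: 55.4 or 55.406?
55.406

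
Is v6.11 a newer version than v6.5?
Yes. Version numbers are compared segment by segment as integers, not as decimals: minor version 11 > 5, so v6.11 > v6.5 (even though the decimal 6.11 < 6.5).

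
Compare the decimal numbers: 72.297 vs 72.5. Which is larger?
72.5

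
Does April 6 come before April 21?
Yes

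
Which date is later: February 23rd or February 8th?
February 23rd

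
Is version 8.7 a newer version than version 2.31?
Yes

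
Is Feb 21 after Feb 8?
Yes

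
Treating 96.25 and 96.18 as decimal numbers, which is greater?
96.25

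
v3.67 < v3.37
False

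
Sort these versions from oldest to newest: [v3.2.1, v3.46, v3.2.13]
[v3.2.1, v3.2.13, v3.46]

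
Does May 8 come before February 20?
No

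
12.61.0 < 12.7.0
False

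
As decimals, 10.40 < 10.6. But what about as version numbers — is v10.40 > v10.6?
True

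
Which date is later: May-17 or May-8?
May-17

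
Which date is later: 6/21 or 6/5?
6/21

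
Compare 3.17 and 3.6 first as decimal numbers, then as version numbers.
As decimals: 3.17 < 3.6. As versions: v3.17 > v3.6 (minor version 17 > 6).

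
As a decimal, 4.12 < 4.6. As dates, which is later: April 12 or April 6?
April 12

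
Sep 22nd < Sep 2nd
False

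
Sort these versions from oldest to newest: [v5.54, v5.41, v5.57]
[v5.41, v5.54, v5.57]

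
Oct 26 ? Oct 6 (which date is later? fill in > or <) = >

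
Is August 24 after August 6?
Yes. Day 24 comes after day 6 in August — this is a date comparison, not a decimal one (the decimal 8.24 would be smaller than 8.6).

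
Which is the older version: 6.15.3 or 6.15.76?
6.15.3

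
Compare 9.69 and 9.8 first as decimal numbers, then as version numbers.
As decimals: 9.69 < 9.8. As versions: v9.69 > v9.8 (minor version 69 > 8).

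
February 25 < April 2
True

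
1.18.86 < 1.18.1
False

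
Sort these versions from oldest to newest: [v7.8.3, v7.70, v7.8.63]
[v7.8.3, v7.8.63, v7.70]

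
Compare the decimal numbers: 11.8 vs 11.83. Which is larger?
11.83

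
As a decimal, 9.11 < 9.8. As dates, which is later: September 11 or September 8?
September 11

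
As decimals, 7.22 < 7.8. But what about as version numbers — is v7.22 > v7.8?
True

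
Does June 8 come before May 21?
No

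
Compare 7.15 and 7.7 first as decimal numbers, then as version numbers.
As decimals: 7.15 < 7.7. As versions: v7.15 > v7.7 (minor version 15 > 7).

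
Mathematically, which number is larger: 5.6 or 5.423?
5.6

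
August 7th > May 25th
True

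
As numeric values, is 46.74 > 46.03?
True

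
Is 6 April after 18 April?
No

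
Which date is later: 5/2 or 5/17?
5/17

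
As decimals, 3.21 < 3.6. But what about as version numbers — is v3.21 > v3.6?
True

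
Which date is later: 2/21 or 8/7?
8/7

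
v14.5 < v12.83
False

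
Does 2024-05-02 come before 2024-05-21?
Yes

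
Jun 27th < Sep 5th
True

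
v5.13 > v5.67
False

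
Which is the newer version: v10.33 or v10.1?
v10.33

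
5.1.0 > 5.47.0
False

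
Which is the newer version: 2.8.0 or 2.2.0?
2.8.0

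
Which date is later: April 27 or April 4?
April 27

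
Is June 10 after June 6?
Yes. Day 10 comes after day 6 in June — this is a date comparison, not a decimal one (the decimal 6.10 would be smaller than 6.6).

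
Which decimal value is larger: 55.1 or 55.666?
55.666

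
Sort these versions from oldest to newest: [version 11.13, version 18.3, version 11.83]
[version 11.13, version 11.83, version 18.3]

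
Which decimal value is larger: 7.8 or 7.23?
7.8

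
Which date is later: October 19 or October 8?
October 19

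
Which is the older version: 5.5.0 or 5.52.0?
5.5.0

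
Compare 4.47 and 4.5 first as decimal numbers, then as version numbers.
As decimals: 4.47 < 4.5. As versions: v4.47 > v4.5 (minor version 47 > 5).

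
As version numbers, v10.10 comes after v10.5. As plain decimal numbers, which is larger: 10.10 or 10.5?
10.5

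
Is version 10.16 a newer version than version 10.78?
No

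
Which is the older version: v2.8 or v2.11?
v2.8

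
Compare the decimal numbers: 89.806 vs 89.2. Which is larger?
89.806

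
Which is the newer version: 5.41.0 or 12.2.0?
12.2.0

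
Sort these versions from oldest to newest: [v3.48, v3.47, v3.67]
[v3.47, v3.48, v3.67]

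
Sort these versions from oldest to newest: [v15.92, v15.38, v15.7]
[v15.7, v15.38, v15.92]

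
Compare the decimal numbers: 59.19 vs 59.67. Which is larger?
59.67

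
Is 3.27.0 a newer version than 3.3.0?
Yes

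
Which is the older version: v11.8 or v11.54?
v11.8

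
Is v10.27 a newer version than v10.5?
Yes. Version numbers are compared segment by segment as integers, not as decimals: minor version 27 > 5, so v10.27 > v10.5 (even though the decimal 10.27 < 10.5).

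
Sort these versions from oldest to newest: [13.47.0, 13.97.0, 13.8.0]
[13.8.0, 13.47.0, 13.97.0]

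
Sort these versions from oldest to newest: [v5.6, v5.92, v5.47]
[v5.6, v5.47, v5.92]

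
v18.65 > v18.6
True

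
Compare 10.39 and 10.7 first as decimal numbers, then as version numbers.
As decimals: 10.39 < 10.7. As versions: v10.39 > v10.7 (minor version 39 > 7).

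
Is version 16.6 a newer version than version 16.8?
No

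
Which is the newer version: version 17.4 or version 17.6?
version 17.6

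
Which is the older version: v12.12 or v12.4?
v12.4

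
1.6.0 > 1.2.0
True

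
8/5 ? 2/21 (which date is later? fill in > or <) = >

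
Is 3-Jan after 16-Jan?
No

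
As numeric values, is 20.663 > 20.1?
True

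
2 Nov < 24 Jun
False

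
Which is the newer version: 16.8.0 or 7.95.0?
16.8.0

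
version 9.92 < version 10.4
True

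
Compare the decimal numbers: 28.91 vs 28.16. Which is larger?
28.91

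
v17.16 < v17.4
False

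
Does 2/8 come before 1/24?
No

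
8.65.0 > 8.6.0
True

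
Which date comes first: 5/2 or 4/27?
4/27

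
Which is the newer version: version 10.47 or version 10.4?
version 10.47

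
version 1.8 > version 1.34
False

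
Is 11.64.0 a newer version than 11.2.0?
Yes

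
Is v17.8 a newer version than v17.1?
Yes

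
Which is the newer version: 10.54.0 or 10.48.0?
10.54.0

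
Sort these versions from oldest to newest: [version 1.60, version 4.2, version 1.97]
[version 1.60, version 1.97, version 4.2]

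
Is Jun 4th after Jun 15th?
No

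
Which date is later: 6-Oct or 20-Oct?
20-Oct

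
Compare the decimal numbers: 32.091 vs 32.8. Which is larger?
32.8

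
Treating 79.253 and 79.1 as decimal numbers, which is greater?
79.253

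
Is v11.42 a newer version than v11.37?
Yes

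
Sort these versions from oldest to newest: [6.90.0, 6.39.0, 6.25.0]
[6.25.0, 6.39.0, 6.90.0]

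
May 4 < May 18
True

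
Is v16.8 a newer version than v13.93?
Yes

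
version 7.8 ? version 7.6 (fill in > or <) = >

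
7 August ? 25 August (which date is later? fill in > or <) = <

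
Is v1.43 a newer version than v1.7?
Yes. Version numbers are compared segment by segment as integers, not as decimals: minor version 43 > 7, so v1.43 > v1.7 (even though the decimal 1.43 < 1.7).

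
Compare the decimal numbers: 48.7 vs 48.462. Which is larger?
48.7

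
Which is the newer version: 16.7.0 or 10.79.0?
16.7.0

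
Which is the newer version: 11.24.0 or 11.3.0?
11.24.0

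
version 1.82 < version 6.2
True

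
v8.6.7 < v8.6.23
True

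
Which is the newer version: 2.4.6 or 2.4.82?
2.4.82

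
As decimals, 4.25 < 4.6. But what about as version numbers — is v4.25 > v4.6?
True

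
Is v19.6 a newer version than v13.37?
Yes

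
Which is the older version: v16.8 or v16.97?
v16.8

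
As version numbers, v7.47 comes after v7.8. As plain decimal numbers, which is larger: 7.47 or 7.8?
7.8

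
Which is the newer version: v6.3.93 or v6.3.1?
v6.3.93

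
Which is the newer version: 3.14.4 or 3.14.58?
3.14.58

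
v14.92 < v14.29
False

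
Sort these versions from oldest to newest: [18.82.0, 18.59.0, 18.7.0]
[18.7.0, 18.59.0, 18.82.0]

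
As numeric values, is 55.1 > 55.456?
False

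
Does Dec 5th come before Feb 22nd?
No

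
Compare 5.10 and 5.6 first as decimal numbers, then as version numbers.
As decimals: 5.10 < 5.6. As versions: v5.10 > v5.6 (minor version 10 > 6).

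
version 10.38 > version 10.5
True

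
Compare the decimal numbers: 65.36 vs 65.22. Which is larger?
65.36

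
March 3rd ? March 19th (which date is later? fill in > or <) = <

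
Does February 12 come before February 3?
No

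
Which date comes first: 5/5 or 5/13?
5/5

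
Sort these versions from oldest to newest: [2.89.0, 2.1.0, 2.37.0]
[2.1.0, 2.37.0, 2.89.0]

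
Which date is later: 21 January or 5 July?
5 July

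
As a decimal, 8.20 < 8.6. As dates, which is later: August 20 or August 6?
August 20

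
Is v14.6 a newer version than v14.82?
No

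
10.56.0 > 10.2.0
True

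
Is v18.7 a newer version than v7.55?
Yes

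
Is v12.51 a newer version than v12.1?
Yes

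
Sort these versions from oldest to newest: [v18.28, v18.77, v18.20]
[v18.20, v18.28, v18.77]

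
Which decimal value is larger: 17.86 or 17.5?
17.86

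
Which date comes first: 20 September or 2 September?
2 September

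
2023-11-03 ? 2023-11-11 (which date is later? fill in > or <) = <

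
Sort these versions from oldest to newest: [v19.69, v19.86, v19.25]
[v19.25, v19.69, v19.86]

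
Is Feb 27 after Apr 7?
No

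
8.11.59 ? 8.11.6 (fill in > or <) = >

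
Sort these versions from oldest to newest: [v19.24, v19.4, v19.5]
[v19.4, v19.5, v19.24]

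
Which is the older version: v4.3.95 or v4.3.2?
v4.3.2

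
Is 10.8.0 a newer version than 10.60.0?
No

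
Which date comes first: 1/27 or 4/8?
1/27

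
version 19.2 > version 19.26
False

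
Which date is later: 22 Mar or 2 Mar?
22 Mar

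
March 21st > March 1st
True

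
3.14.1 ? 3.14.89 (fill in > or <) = <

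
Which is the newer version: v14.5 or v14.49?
v14.49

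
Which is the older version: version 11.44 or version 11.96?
version 11.44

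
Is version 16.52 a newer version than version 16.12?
Yes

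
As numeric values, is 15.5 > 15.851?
False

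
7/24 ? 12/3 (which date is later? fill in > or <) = <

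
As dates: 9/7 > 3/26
True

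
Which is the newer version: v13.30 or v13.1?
v13.30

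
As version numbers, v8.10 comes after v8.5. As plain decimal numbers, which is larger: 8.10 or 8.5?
8.5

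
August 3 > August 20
False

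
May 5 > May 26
False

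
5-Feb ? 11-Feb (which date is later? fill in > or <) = <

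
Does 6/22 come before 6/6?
No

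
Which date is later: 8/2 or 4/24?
8/2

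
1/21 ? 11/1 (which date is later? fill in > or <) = <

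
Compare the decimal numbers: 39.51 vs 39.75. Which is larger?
39.75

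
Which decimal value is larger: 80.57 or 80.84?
80.84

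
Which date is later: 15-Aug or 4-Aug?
15-Aug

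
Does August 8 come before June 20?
No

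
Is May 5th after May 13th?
No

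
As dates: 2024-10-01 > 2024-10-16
False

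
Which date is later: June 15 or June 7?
June 15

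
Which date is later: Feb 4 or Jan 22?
Feb 4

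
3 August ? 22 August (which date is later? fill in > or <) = <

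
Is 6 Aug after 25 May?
Yes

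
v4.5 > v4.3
True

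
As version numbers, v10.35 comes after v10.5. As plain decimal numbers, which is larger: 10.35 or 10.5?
10.5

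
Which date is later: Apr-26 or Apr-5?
Apr-26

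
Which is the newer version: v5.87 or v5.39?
v5.87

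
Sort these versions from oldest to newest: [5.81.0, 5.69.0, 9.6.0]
[5.69.0, 5.81.0, 9.6.0]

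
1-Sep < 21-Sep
True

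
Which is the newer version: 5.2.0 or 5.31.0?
5.31.0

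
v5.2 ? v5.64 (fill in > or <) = <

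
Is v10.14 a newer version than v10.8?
Yes. Version numbers are compared segment by segment as integers, not as decimals: minor version 14 > 8, so v10.14 > v10.8 (even though the decimal 10.14 < 10.8).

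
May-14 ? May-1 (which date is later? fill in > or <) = >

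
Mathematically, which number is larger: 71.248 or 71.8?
71.8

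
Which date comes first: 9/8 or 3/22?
3/22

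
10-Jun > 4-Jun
True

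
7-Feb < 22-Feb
True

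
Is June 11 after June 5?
Yes. Day 11 comes after day 5 in June — this is a date comparison, not a decimal one (the decimal 6.11 would be smaller than 6.5).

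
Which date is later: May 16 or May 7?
May 16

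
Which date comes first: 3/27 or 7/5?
3/27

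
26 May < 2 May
False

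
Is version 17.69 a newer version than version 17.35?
Yes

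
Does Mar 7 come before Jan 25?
No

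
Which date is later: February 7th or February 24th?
February 24th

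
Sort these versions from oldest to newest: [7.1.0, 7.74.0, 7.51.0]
[7.1.0, 7.51.0, 7.74.0]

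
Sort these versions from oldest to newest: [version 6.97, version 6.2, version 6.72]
[version 6.2, version 6.72, version 6.97]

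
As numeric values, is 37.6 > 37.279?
True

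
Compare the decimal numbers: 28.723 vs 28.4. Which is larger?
28.723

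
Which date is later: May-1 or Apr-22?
May-1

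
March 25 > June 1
False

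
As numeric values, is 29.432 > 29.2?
True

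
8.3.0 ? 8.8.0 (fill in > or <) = <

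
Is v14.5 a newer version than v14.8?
No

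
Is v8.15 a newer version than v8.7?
Yes. Version numbers are compared segment by segment as integers, not as decimals: minor version 15 > 7, so v8.15 > v8.7 (even though the decimal 8.15 < 8.7).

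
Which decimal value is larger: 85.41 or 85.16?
85.41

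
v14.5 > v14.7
False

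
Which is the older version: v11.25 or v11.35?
v11.25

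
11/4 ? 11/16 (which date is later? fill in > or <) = <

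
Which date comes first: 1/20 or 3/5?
1/20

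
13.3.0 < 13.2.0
False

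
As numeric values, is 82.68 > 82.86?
False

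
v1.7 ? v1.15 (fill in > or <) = <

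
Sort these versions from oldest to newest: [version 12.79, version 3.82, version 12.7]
[version 3.82, version 12.7, version 12.79]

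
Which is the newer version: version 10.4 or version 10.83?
version 10.83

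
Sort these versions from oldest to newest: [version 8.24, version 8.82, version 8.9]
[version 8.9, version 8.24, version 8.82]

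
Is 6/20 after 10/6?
No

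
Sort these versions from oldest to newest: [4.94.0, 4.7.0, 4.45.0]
[4.7.0, 4.45.0, 4.94.0]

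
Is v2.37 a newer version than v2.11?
Yes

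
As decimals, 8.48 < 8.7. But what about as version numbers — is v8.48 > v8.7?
True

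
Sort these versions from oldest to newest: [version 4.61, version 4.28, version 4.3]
[version 4.3, version 4.28, version 4.61]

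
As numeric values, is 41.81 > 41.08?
True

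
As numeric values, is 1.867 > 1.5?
True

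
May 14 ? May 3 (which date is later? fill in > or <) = >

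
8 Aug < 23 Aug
True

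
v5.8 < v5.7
False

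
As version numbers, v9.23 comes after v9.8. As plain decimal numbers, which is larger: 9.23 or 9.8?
9.8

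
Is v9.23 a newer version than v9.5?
Yes. Version numbers are compared segment by segment as integers, not as decimals: minor version 23 > 5, so v9.23 > v9.5 (even though the decimal 9.23 < 9.5).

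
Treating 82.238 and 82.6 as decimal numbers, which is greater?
82.6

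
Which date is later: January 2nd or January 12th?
January 12th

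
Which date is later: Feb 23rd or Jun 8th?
Jun 8th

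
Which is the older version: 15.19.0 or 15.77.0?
15.19.0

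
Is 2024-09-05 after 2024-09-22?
No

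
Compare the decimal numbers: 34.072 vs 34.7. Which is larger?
34.7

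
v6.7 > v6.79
False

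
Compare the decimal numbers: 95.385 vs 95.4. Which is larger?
95.4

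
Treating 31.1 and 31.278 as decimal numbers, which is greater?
31.278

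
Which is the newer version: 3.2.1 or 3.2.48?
3.2.48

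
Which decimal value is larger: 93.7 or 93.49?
93.7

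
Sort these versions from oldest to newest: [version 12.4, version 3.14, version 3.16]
[version 3.14, version 3.16, version 12.4]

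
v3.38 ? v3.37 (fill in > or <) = >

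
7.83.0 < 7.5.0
False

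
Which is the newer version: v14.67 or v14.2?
v14.67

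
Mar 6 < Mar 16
True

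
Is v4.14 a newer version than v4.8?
Yes. Version numbers are compared segment by segment as integers, not as decimals: minor version 14 > 8, so v4.14 > v4.8 (even though the decimal 4.14 < 4.8).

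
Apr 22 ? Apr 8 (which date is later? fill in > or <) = >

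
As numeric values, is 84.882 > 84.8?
True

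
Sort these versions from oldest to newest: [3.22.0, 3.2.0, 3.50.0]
[3.2.0, 3.22.0, 3.50.0]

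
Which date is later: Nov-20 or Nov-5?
Nov-20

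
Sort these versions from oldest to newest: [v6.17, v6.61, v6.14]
[v6.14, v6.17, v6.61]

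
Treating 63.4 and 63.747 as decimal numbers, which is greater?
63.747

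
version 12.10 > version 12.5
True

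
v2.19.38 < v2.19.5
False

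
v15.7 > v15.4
True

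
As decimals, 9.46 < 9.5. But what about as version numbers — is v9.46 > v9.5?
True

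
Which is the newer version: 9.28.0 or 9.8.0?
9.28.0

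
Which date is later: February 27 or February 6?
February 27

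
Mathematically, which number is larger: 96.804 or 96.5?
96.804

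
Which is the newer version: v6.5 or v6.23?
v6.23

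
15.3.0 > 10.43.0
True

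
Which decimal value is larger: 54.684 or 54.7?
54.7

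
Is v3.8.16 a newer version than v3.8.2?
Yes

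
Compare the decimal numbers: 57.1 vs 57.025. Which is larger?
57.1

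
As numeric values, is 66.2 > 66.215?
False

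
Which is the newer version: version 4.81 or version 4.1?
version 4.81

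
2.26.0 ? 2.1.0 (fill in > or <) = >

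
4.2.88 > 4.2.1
True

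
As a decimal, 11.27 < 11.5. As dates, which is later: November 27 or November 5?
November 27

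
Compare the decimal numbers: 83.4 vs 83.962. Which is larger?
83.962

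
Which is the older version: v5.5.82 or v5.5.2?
v5.5.2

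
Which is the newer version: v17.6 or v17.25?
v17.25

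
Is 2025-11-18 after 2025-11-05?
Yes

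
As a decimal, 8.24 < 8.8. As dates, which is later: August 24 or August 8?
August 24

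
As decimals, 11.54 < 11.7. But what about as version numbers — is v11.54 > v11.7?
True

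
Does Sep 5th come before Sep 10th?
Yes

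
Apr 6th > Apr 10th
False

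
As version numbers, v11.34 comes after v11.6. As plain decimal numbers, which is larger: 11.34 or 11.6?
11.6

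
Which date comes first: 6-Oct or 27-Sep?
27-Sep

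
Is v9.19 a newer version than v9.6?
Yes. Version numbers are compared segment by segment as integers, not as decimals: minor version 19 > 6, so v9.19 > v9.6 (even though the decimal 9.19 < 9.6).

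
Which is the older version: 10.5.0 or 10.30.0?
10.5.0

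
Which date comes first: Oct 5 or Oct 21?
Oct 5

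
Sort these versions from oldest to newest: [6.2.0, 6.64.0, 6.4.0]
[6.2.0, 6.4.0, 6.64.0]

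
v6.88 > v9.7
False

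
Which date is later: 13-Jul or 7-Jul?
13-Jul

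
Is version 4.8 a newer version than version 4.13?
No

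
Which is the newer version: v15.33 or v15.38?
v15.38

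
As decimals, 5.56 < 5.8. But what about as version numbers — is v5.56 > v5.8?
True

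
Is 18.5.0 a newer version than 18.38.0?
No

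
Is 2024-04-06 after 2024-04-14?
No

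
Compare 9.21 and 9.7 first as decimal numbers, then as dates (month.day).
As decimals: 9.21 < 9.7. As dates: 9/21 is later than 9/7 (day 21 > day 7).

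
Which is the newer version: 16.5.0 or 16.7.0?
16.7.0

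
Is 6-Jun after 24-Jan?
Yes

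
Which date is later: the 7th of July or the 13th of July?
the 13th of July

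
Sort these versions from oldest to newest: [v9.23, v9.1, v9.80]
[v9.1, v9.23, v9.80]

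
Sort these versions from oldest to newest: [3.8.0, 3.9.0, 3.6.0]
[3.6.0, 3.8.0, 3.9.0]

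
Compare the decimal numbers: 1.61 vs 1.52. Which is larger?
1.61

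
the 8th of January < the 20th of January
True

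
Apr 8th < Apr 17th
True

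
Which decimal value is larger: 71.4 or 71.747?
71.747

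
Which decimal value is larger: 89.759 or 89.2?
89.759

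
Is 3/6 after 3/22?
No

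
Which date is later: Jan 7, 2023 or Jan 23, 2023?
Jan 23, 2023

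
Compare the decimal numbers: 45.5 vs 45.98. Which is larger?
45.98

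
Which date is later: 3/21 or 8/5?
8/5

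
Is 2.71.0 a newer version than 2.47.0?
Yes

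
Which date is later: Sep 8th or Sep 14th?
Sep 14th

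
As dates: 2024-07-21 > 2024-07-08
True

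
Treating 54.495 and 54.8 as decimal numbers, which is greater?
54.8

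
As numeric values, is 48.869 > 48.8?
True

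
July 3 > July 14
False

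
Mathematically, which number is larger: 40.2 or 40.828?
40.828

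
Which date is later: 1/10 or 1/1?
1/10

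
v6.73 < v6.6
False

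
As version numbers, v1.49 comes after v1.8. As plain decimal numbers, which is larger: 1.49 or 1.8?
1.8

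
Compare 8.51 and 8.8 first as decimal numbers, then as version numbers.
As decimals: 8.51 < 8.8. As versions: v8.51 > v8.8 (minor version 51 > 8).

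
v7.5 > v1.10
True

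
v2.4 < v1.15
False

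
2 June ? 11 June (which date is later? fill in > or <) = <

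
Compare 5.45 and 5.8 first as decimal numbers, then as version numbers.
As decimals: 5.45 < 5.8. As versions: v5.45 > v5.8 (minor version 45 > 8).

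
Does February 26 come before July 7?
Yes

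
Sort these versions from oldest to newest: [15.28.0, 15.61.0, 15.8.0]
[15.8.0, 15.28.0, 15.61.0]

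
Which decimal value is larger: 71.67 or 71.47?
71.67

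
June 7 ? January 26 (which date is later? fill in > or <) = >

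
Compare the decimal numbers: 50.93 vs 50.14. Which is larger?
50.93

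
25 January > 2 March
False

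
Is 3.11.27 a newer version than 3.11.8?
Yes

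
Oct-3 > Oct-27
False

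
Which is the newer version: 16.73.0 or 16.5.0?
16.73.0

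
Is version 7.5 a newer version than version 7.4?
Yes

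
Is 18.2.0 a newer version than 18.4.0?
No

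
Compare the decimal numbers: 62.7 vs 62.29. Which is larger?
62.7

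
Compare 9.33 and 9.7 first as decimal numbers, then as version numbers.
As decimals: 9.33 < 9.7. As versions: v9.33 > v9.7 (minor version 33 > 7).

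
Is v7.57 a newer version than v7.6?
Yes. Version numbers are compared segment by segment as integers, not as decimals: minor version 57 > 6, so v7.57 > v7.6 (even though the decimal 7.57 < 7.6).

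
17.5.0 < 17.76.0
True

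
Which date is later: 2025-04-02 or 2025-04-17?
2025-04-17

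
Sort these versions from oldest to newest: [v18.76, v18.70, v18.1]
[v18.1, v18.70, v18.76]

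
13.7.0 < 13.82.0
True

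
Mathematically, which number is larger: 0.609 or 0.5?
0.609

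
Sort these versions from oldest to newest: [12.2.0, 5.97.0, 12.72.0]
[5.97.0, 12.2.0, 12.72.0]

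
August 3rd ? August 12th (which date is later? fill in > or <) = <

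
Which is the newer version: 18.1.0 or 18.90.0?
18.90.0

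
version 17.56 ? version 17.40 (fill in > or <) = >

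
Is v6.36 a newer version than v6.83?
No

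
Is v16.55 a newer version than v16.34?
Yes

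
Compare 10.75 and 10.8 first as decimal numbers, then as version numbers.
As decimals: 10.75 < 10.8. As versions: v10.75 > v10.8 (minor version 75 > 8).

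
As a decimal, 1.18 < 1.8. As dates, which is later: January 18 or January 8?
January 18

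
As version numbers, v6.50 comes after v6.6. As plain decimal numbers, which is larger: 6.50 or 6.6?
6.6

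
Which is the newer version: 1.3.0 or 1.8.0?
1.8.0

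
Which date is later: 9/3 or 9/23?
9/23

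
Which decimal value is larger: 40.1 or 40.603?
40.603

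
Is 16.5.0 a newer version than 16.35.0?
No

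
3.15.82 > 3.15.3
True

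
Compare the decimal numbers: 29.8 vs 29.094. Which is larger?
29.8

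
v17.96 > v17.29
True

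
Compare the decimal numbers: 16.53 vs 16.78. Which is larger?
16.78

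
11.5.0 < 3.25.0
False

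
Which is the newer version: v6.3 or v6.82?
v6.82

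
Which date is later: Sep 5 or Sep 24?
Sep 24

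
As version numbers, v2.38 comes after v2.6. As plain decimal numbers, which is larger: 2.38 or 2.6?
2.6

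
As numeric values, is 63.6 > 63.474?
True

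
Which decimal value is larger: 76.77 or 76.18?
76.77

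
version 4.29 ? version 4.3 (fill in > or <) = >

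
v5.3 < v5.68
True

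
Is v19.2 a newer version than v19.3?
No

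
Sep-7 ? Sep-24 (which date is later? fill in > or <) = <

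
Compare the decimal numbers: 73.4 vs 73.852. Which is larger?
73.852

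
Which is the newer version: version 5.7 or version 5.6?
version 5.7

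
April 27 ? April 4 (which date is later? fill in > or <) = >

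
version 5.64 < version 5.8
False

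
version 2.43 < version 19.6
True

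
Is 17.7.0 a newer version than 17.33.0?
No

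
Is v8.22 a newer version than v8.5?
Yes. Version numbers are compared segment by segment as integers, not as decimals: minor version 22 > 5, so v8.22 > v8.5 (even though the decimal 8.22 < 8.5).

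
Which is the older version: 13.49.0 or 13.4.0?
13.4.0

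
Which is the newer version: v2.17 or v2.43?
v2.43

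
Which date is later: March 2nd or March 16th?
March 16th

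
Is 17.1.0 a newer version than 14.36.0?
Yes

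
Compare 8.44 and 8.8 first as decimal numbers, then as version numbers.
As decimals: 8.44 < 8.8. As versions: v8.44 > v8.8 (minor version 44 > 8).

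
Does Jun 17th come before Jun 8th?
No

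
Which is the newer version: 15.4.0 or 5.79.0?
15.4.0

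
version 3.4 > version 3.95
False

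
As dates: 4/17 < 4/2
False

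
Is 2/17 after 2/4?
Yes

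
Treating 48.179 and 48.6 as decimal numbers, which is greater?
48.6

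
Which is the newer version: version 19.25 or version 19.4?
version 19.25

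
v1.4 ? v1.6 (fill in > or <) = <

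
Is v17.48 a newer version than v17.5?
Yes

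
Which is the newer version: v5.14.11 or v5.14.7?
v5.14.11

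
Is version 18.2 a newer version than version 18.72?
No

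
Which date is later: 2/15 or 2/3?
2/15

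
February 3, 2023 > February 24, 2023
False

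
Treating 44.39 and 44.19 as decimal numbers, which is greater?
44.39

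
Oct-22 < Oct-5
False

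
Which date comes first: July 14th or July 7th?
July 7th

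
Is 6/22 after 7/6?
No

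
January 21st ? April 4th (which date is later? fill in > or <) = <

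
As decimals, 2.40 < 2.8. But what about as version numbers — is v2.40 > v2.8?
True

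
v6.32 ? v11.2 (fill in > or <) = <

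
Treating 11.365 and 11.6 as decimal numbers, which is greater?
11.6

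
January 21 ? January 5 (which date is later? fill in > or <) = >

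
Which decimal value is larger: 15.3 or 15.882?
15.882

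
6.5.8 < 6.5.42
True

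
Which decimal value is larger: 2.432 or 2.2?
2.432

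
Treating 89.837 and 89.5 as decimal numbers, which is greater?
89.837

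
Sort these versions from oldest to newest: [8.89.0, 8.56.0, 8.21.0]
[8.21.0, 8.56.0, 8.89.0]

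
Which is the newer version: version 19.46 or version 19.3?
version 19.46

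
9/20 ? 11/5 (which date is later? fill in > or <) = <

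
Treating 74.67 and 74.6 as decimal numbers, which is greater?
74.67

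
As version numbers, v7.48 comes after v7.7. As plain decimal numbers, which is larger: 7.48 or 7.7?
7.7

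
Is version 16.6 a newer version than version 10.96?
Yes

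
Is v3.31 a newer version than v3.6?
Yes. Version numbers are compared segment by segment as integers, not as decimals: minor version 31 > 6, so v3.31 > v3.6 (even though the decimal 3.31 < 3.6).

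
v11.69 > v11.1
True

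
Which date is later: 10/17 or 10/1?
10/17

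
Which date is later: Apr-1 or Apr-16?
Apr-16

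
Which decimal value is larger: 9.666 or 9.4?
9.666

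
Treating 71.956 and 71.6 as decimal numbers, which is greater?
71.956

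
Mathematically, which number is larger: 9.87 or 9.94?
9.94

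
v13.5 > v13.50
False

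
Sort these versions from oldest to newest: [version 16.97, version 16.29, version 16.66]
[version 16.29, version 16.66, version 16.97]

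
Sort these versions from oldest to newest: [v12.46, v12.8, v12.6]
[v12.6, v12.8, v12.46]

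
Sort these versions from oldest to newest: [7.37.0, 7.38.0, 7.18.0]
[7.18.0, 7.37.0, 7.38.0]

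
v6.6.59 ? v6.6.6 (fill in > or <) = >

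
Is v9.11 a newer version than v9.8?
Yes. Version numbers are compared segment by segment as integers, not as decimals: minor version 11 > 8, so v9.11 > v9.8 (even though the decimal 9.11 < 9.8).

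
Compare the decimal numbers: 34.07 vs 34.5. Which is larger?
34.5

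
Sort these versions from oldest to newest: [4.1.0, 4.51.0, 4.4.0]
[4.1.0, 4.4.0, 4.51.0]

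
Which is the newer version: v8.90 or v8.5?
v8.90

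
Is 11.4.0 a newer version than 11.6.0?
No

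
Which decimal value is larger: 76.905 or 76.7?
76.905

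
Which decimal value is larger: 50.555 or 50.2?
50.555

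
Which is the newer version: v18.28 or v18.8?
v18.28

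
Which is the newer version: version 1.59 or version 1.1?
version 1.59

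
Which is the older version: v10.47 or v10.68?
v10.47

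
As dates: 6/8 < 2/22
False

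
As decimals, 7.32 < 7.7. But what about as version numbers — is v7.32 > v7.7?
True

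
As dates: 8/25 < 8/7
False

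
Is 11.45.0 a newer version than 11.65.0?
No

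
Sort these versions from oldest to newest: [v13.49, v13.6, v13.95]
[v13.6, v13.49, v13.95]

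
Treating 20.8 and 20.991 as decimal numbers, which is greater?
20.991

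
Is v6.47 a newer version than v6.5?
Yes. Version numbers are compared segment by segment as integers, not as decimals: minor version 47 > 5, so v6.47 > v6.5 (even though the decimal 6.47 < 6.5).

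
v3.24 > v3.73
False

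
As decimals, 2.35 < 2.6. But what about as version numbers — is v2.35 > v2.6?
True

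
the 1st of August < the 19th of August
True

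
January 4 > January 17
False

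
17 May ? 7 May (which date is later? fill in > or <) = >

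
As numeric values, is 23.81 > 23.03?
True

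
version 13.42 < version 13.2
False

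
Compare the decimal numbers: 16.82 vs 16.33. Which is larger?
16.82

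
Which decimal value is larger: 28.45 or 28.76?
28.76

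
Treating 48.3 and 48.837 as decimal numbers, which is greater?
48.837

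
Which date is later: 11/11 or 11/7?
11/11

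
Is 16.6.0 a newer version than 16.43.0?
No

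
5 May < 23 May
True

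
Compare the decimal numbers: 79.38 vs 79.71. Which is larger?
79.71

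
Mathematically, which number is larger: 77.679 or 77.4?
77.679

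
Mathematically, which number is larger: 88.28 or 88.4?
88.4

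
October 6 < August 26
False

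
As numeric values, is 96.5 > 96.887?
False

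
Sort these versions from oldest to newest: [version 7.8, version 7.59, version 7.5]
[version 7.5, version 7.8, version 7.59]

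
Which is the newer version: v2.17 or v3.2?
v3.2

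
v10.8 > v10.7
True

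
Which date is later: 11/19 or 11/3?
11/19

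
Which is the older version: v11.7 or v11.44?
v11.7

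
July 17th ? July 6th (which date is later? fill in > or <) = >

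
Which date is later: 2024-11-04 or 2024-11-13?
2024-11-13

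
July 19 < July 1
False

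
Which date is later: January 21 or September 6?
September 6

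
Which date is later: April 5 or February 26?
April 5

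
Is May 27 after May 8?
Yes. Day 27 comes after day 8 in May — this is a date comparison, not a decimal one (the decimal 5.27 would be smaller than 5.8).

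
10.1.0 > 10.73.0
False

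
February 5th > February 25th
False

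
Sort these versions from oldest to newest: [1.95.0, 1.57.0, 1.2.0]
[1.2.0, 1.57.0, 1.95.0]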